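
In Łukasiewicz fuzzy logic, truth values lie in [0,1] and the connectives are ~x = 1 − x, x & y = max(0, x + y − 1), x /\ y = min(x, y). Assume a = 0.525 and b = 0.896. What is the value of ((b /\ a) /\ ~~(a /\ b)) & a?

b /\ a = min(0.896, 0.525) = 0.525
a /\ b = min(0.525, 0.896) = 0.525
~(a /\ b) = 1 − 0.525 = 0.475
~~(a /\ b) = 1 − 0.475 = 0.525
(b /\ a) /\ ~~(a /\ b) = min(0.525, 0.525) = 0.525
((b /\ a) /\ ~~(a /\ b)) & a = max(0, 0.525 + 0.525 − 1) = max(0, 0.050) = 0.050

0.050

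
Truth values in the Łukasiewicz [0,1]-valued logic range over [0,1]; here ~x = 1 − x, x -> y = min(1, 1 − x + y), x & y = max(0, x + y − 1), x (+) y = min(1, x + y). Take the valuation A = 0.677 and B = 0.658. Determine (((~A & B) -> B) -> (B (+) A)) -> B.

0.658

~A = 1 − 0.677 = 0.323
~A & B = max(0, 0.323 + 0.658 − 1) = max(0, -0.019) = 0.000
(~A & B) -> B = min(1, 1 − 0.000 + 0.658) = min(1, 1.658) = 1.000
B (+) A = min(1, 0.658 + 0.677) = min(1, 1.335) = 1.000
((~A & B) -> B) -> (B (+) A) = min(1, 1 − 1.000 + 1.000) = min(1, 1.000) = 1.000
(((~A & B) -> B) -> (B (+) A)) -> B = min(1, 1 − 1.000 + 0.658) = min(1, 0.658) = 0.658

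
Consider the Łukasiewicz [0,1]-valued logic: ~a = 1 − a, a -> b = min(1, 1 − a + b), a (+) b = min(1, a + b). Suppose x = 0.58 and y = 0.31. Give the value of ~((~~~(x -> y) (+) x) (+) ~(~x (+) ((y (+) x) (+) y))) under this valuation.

x -> y = min(1, 1 − 0.58 + 0.31) = min(1, 0.73) = 0.73
~(x -> y) = 1 − 0.73 = 0.27
~~(x -> y) = 1 − 0.27 = 0.73
~~~(x -> y) = 1 − 0.73 = 0.27
~~~(x -> y) (+) x = min(1, 0.27 + 0.58) = min(1, 0.85) = 0.85
~x = 1 − 0.58 = 0.42
y (+) x = min(1, 0.31 + 0.58) = min(1, 0.89) = 0.89
(y (+) x) (+) y = min(1, 0.89 + 0.31) = min(1, 1.20) = 1.00
~x (+) ((y (+) x) (+) y) = min(1, 0.42 + 1.00) = min(1, 1.42) = 1.00
~(~x (+) ((y (+) x) (+) y)) = 1 − 1.00 = 0.00
(~~~(x -> y) (+) x) (+) ~(~x (+) ((y (+) x) (+) y)) = min(1, 0.85 + 0.00) = min(1, 0.85) = 0.85
~((~~~(x -> y) (+) x) (+) ~(~x (+) ((y (+) x) (+) y))) = 1 − 0.85 = 0.15

0.15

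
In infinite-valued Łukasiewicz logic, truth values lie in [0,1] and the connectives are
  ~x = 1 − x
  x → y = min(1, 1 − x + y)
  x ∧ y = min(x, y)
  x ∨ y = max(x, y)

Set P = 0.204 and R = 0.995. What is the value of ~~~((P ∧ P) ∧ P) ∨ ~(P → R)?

P ∧ P = min(0.204, 0.204) = 0.204
(P ∧ P) ∧ P = min(0.204, 0.204) = 0.204
~((P ∧ P) ∧ P) = 1 − 0.204 = 0.796
~~((P ∧ P) ∧ P) = 1 − 0.796 = 0.204
~~~((P ∧ P) ∧ P) = 1 − 0.204 = 0.796
P → R = min(1, 1 − 0.204 + 0.995) = min(1, 1.791) = 1.000
~(P → R) = 1 − 1.000 = 0.000
~~~((P ∧ P) ∧ P) ∨ ~(P → R) = max(0.796, 0.000) = 0.796

0.796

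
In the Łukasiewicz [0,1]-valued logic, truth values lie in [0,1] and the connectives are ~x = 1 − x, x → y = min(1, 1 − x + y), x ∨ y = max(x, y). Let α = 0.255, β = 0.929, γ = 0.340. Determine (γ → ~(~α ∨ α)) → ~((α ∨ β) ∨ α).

~α = 1 − 0.255 = 0.745
~α ∨ α = max(0.745, 0.255) = 0.745
~(~α ∨ α) = 1 − 0.745 = 0.255
γ → ~(~α ∨ α) = min(1, 1 − 0.340 + 0.255) = min(1, 0.915) = 0.915
α ∨ β = max(0.255, 0.929) = 0.929
(α ∨ β) ∨ α = max(0.929, 0.255) = 0.929
~((α ∨ β) ∨ α) = 1 − 0.929 = 0.071
(γ → ~(~α ∨ α)) → ~((α ∨ β) ∨ α) = min(1, 1 − 0.915 + 0.071) = min(1, 0.156) = 0.156

0.156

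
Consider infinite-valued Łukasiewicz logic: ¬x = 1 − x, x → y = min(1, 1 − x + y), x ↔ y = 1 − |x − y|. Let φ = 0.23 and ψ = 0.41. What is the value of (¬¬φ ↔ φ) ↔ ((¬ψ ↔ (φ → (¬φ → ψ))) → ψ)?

¬φ = 1 − 0.23 = 0.77
¬¬φ = 1 − 0.77 = 0.23
¬¬φ ↔ φ = 1 − |0.23 − 0.23| = 1 − 0.00 = 1.00
¬ψ = 1 − 0.41 = 0.59
¬φ → ψ = min(1, 1 − 0.77 + 0.41) = min(1, 0.64) = 0.64
φ → (¬φ → ψ) = min(1, 1 − 0.23 + 0.64) = min(1, 1.41) = 1.00
¬ψ ↔ (φ → (¬φ → ψ)) = 1 − |0.59 − 1.00| = 1 − 0.41 = 0.59
(¬ψ ↔ (φ → (¬φ → ψ))) → ψ = min(1, 1 − 0.59 + 0.41) = min(1, 0.82) = 0.82
(¬¬φ ↔ φ) ↔ ((¬ψ ↔ (φ → (¬φ → ψ))) → ψ) = 1 − |1.00 − 0.82| = 1 − 0.18 = 0.82

0.82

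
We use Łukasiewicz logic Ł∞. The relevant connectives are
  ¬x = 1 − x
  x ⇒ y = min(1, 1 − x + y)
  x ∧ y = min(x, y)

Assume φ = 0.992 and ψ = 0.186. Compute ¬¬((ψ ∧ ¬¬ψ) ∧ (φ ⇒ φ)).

¬ψ = 1 − 0.186 = 0.814
¬¬ψ = 1 − 0.814 = 0.186
ψ ∧ ¬¬ψ = min(0.186, 0.186) = 0.186
φ ⇒ φ = min(1, 1 − 0.992 + 0.992) = min(1, 1.000) = 1.000
(ψ ∧ ¬¬ψ) ∧ (φ ⇒ φ) = min(0.186, 1.000) = 0.186
¬((ψ ∧ ¬¬ψ) ∧ (φ ⇒ φ)) = 1 − 0.186 = 0.814
¬¬((ψ ∧ ¬¬ψ) ∧ (φ ⇒ φ)) = 1 − 0.814 = 0.186

0.186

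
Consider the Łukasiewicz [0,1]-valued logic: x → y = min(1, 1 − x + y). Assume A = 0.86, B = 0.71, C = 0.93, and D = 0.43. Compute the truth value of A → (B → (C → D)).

C → D = min(1, 1 − 0.93 + 0.43) = min(1, 0.50) = 0.50
B → (C → D) = min(1, 1 − 0.71 + 0.50) = min(1, 0.79) = 0.79
A → (B → (C → D)) = min(1, 1 − 0.86 + 0.79) = min(1, 0.93) = 0.93

0.93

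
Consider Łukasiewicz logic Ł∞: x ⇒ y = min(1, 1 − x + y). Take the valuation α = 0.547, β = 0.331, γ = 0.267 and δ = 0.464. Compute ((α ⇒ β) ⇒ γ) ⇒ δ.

α ⇒ β = min(1, 1 − 0.547 + 0.331) = min(1, 0.784) = 0.784
(α ⇒ β) ⇒ γ = min(1, 1 − 0.784 + 0.267) = min(1, 0.483) = 0.483
((α ⇒ β) ⇒ γ) ⇒ δ = min(1, 1 − 0.483 + 0.464) = min(1, 0.981) = 0.981

0.981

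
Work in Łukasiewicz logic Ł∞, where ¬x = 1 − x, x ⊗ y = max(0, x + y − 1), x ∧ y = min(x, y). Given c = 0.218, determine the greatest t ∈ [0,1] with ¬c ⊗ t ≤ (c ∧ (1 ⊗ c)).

¬c = 1 − 0.218 = 0.782
So the left factor is ¬c = 0.782.
1 ⊗ c = max(0, 1.000 + 0.218 − 1) = max(0, 0.218) = 0.218
c ∧ (1 ⊗ c) = min(0.218, 0.218) = 0.218
So the right-hand bound is c ∧ (1 ⊗ c) = 0.218.
The residuum of the Łukasiewicz t-norm gives the supremum: min(1, 1 − 0.782 + 0.218).
1 − 0.782 + 0.218 = 0.436, so t = min(1, 0.436) = 0.436.
Check: 0.782 ⊗ 0.436 = max(0, 0.218) = 0.218 ≤ 0.218.

0.436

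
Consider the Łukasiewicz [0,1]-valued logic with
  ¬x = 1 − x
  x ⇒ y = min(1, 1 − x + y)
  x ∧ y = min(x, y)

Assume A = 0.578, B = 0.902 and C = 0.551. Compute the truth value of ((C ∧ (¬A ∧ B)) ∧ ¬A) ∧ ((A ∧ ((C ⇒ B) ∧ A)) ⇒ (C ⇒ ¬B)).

0.422

¬A = 1 − 0.578 = 0.422
¬A ∧ B = min(0.422, 0.902) = 0.422
C ∧ (¬A ∧ B) = min(0.551, 0.422) = 0.422
(C ∧ (¬A ∧ B)) ∧ ¬A = min(0.422, 0.422) = 0.422
C ⇒ B = min(1, 1 − 0.551 + 0.902) = min(1, 1.351) = 1.000
(C ⇒ B) ∧ A = min(1.000, 0.578) = 0.578
A ∧ ((C ⇒ B) ∧ A) = min(0.578, 0.578) = 0.578
¬B = 1 − 0.902 = 0.098
C ⇒ ¬B = min(1, 1 − 0.551 + 0.098) = min(1, 0.547) = 0.547
(A ∧ ((C ⇒ B) ∧ A)) ⇒ (C ⇒ ¬B) = min(1, 1 − 0.578 + 0.547) = min(1, 0.969) = 0.969
((C ∧ (¬A ∧ B)) ∧ ¬A) ∧ ((A ∧ ((C ⇒ B) ∧ A)) ⇒ (C ⇒ ¬B)) = min(0.422, 0.969) = 0.422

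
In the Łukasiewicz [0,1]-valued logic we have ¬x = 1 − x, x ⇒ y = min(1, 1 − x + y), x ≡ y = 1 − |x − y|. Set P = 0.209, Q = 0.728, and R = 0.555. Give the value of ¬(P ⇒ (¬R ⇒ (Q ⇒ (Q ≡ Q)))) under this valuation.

0.000

¬R = 1 − 0.555 = 0.445
Q ≡ Q = 1 − |0.728 − 0.728| = 1 − 0.000 = 1.000
Q ⇒ (Q ≡ Q) = min(1, 1 − 0.728 + 1.000) = min(1, 1.272) = 1.000
¬R ⇒ (Q ⇒ (Q ≡ Q)) = min(1, 1 − 0.445 + 1.000) = min(1, 1.555) = 1.000
P ⇒ (¬R ⇒ (Q ⇒ (Q ≡ Q))) = min(1, 1 − 0.209 + 1.000) = min(1, 1.791) = 1.000
¬(P ⇒ (¬R ⇒ (Q ⇒ (Q ≡ Q)))) = 1 − 1.000 = 0.000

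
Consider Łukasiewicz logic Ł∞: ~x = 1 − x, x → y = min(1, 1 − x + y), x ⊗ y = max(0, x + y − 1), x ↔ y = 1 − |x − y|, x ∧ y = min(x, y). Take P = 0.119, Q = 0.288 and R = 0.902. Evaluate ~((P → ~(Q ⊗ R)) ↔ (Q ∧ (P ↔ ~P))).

0.762

Q ⊗ R = max(0, 0.288 + 0.902 − 1) = max(0, 0.190) = 0.190
~(Q ⊗ R) = 1 − 0.190 = 0.810
P → ~(Q ⊗ R) = min(1, 1 − 0.119 + 0.810) = min(1, 1.691) = 1.000
~P = 1 − 0.119 = 0.881
P ↔ ~P = 1 − |0.119 − 0.881| = 1 − 0.762 = 0.238
Q ∧ (P ↔ ~P) = min(0.288, 0.238) = 0.238
(P → ~(Q ⊗ R)) ↔ (Q ∧ (P ↔ ~P)) = 1 − |1.000 − 0.238| = 1 − 0.762 = 0.238
~((P → ~(Q ⊗ R)) ↔ (Q ∧ (P ↔ ~P))) = 1 − 0.238 = 0.762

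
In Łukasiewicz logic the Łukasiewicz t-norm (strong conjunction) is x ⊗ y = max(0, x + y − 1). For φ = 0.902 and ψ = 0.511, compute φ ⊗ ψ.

0.413

φ ⊗ ψ = max(0, 0.902 + 0.511 − 1) = max(0, 0.413) = 0.413
For comparison, the Gödel (minimum) t-norm min(x, y) would give 0.511.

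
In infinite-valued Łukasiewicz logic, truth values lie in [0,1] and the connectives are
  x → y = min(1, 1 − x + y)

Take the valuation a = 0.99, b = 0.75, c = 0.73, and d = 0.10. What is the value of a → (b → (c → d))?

0.63

c → d = min(1, 1 − 0.73 + 0.10) = min(1, 0.37) = 0.37
b → (c → d) = min(1, 1 − 0.75 + 0.37) = min(1, 0.62) = 0.62
a → (b → (c → d)) = min(1, 1 − 0.99 + 0.62) = min(1, 0.63) = 0.63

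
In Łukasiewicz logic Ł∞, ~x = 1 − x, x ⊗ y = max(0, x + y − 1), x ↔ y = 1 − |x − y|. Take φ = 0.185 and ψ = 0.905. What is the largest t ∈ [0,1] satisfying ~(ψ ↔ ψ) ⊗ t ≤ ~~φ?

ψ ↔ ψ = 1 − |0.905 − 0.905| = 1 − 0.000 = 1.000
~(ψ ↔ ψ) = 1 − 1.000 = 0.000
So the left factor is ~(ψ ↔ ψ) = 0.000.
~φ = 1 − 0.185 = 0.815
~~φ = 1 − 0.815 = 0.185
So the right-hand bound is ~~φ = 0.185.
The residuum of the Łukasiewicz t-norm gives the supremum: min(1, 1 − 0.000 + 0.185).
1 − 0.000 + 0.185 = 1.185, so t = min(1, 1.185) = 1.000.
Check: 0.000 ⊗ 1.000 = max(0, 0.000) = 0.000 ≤ 0.185.

1.000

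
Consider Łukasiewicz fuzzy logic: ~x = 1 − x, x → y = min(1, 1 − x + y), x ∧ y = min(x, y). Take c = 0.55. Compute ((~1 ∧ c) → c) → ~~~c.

~1 = 1 − 1.00 = 0.00
~1 ∧ c = min(0.00, 0.55) = 0.00
(~1 ∧ c) → c = min(1, 1 − 0.00 + 0.55) = min(1, 1.55) = 1.00
~c = 1 − 0.55 = 0.45
~~c = 1 − 0.45 = 0.55
~~~c = 1 − 0.55 = 0.45
((~1 ∧ c) → c) → ~~~c = min(1, 1 − 1.00 + 0.45) = min(1, 0.45) = 0.45

0.45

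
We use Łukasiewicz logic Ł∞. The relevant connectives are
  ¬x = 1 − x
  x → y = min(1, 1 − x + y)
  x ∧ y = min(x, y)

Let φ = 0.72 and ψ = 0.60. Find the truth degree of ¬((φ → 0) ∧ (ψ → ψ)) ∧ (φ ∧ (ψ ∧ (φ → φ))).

φ → 0 = min(1, 1 − 0.72 + 0.00) = min(1, 0.28) = 0.28
ψ → ψ = min(1, 1 − 0.60 + 0.60) = min(1, 1.00) = 1.00
(φ → 0) ∧ (ψ → ψ) = min(0.28, 1.00) = 0.28
¬((φ → 0) ∧ (ψ → ψ)) = 1 − 0.28 = 0.72
φ → φ = min(1, 1 − 0.72 + 0.72) = min(1, 1.00) = 1.00
ψ ∧ (φ → φ) = min(0.60, 1.00) = 0.60
φ ∧ (ψ ∧ (φ → φ)) = min(0.72, 0.60) = 0.60
¬((φ → 0) ∧ (ψ → ψ)) ∧ (φ ∧ (ψ ∧ (φ → φ))) = min(0.72, 0.60) = 0.60

0.60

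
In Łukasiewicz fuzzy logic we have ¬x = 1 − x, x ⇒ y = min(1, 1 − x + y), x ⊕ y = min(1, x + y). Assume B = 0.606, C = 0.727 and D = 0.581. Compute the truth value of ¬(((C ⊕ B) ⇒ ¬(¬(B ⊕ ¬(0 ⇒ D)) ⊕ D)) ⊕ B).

C ⊕ B = min(1, 0.727 + 0.606) = min(1, 1.333) = 1.000
0 ⇒ D = min(1, 1 − 0.000 + 0.581) = min(1, 1.581) = 1.000
¬(0 ⇒ D) = 1 − 1.000 = 0.000
B ⊕ ¬(0 ⇒ D) = min(1, 0.606 + 0.000) = min(1, 0.606) = 0.606
¬(B ⊕ ¬(0 ⇒ D)) = 1 − 0.606 = 0.394
¬(B ⊕ ¬(0 ⇒ D)) ⊕ D = min(1, 0.394 + 0.581) = min(1, 0.975) = 0.975
¬(¬(B ⊕ ¬(0 ⇒ D)) ⊕ D) = 1 − 0.975 = 0.025
(C ⊕ B) ⇒ ¬(¬(B ⊕ ¬(0 ⇒ D)) ⊕ D) = min(1, 1 − 1.000 + 0.025) = min(1, 0.025) = 0.025
((C ⊕ B) ⇒ ¬(¬(B ⊕ ¬(0 ⇒ D)) ⊕ D)) ⊕ B = min(1, 0.025 + 0.606) = min(1, 0.631) = 0.631
¬(((C ⊕ B) ⇒ ¬(¬(B ⊕ ¬(0 ⇒ D)) ⊕ D)) ⊕ B) = 1 − 0.631 = 0.369

0.369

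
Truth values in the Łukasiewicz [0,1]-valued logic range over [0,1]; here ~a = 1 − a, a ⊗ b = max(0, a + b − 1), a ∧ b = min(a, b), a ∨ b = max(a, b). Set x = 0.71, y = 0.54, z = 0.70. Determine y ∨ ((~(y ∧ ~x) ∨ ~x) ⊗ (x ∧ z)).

0.54

~x = 1 − 0.71 = 0.29
y ∧ ~x = min(0.54, 0.29) = 0.29
~(y ∧ ~x) = 1 − 0.29 = 0.71
~(y ∧ ~x) ∨ ~x = max(0.71, 0.29) = 0.71
x ∧ z = min(0.71, 0.70) = 0.70
(~(y ∧ ~x) ∨ ~x) ⊗ (x ∧ z) = max(0, 0.71 + 0.70 − 1) = max(0, 0.41) = 0.41
y ∨ ((~(y ∧ ~x) ∨ ~x) ⊗ (x ∧ z)) = max(0.54, 0.41) = 0.54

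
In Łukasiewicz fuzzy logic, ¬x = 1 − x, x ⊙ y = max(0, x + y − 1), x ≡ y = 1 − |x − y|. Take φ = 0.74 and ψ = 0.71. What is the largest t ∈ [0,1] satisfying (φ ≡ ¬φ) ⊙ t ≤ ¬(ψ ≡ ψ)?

¬φ = 1 − 0.74 = 0.26
φ ≡ ¬φ = 1 − |0.74 − 0.26| = 1 − 0.48 = 0.52
So the left factor is φ ≡ ¬φ = 0.52.
ψ ≡ ψ = 1 − |0.71 − 0.71| = 1 − 0.00 = 1.00
¬(ψ ≡ ψ) = 1 − 1.00 = 0.00
So the right-hand bound is ¬(ψ ≡ ψ) = 0.00.
The residuum of the Łukasiewicz t-norm gives the supremum: min(1, 1 − 0.52 + 0.00).
1 − 0.52 + 0.00 = 0.48, so t = min(1, 0.48) = 0.48.
Check: 0.52 ⊙ 0.48 = max(0, 0.00) = 0.00 ≤ 0.00.

0.48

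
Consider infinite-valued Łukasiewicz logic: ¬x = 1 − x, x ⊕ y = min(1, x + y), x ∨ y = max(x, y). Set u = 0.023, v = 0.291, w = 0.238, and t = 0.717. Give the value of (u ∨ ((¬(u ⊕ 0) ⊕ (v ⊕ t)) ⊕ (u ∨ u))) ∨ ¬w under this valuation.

u ⊕ 0 = min(1, 0.023 + 0.000) = min(1, 0.023) = 0.023
¬(u ⊕ 0) = 1 − 0.023 = 0.977
v ⊕ t = min(1, 0.291 + 0.717) = min(1, 1.008) = 1.000
¬(u ⊕ 0) ⊕ (v ⊕ t) = min(1, 0.977 + 1.000) = min(1, 1.977) = 1.000
u ∨ u = max(0.023, 0.023) = 0.023
(¬(u ⊕ 0) ⊕ (v ⊕ t)) ⊕ (u ∨ u) = min(1, 1.000 + 0.023) = min(1, 1.023) = 1.000
u ∨ ((¬(u ⊕ 0) ⊕ (v ⊕ t)) ⊕ (u ∨ u)) = max(0.023, 1.000) = 1.000
¬w = 1 − 0.238 = 0.762
(u ∨ ((¬(u ⊕ 0) ⊕ (v ⊕ t)) ⊕ (u ∨ u))) ∨ ¬w = max(1.000, 0.762) = 1.000

1.000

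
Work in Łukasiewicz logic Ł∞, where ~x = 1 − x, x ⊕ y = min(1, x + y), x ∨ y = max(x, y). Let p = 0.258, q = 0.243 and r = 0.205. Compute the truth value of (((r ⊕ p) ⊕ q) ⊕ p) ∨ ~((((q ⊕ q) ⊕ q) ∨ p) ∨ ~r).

0.964

r ⊕ p = min(1, 0.205 + 0.258) = min(1, 0.463) = 0.463
(r ⊕ p) ⊕ q = min(1, 0.463 + 0.243) = min(1, 0.706) = 0.706
((r ⊕ p) ⊕ q) ⊕ p = min(1, 0.706 + 0.258) = min(1, 0.964) = 0.964
q ⊕ q = min(1, 0.243 + 0.243) = min(1, 0.486) = 0.486
(q ⊕ q) ⊕ q = min(1, 0.486 + 0.243) = min(1, 0.729) = 0.729
((q ⊕ q) ⊕ q) ∨ p = max(0.729, 0.258) = 0.729
~r = 1 − 0.205 = 0.795
(((q ⊕ q) ⊕ q) ∨ p) ∨ ~r = max(0.729, 0.795) = 0.795
~((((q ⊕ q) ⊕ q) ∨ p) ∨ ~r) = 1 − 0.795 = 0.205
(((r ⊕ p) ⊕ q) ⊕ p) ∨ ~((((q ⊕ q) ⊕ q) ∨ p) ∨ ~r) = max(0.964, 0.205) = 0.964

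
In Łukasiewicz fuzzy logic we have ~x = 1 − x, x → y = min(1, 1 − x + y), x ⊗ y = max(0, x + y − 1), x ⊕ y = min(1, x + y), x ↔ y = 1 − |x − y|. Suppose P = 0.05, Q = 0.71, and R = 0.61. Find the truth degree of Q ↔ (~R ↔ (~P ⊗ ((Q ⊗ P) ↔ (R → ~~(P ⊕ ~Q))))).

0.88

~R = 1 − 0.61 = 0.39
~P = 1 − 0.05 = 0.95
Q ⊗ P = max(0, 0.71 + 0.05 − 1) = max(0, -0.24) = 0.00
~Q = 1 − 0.71 = 0.29
P ⊕ ~Q = min(1, 0.05 + 0.29) = min(1, 0.34) = 0.34
~(P ⊕ ~Q) = 1 − 0.34 = 0.66
~~(P ⊕ ~Q) = 1 − 0.66 = 0.34
R → ~~(P ⊕ ~Q) = min(1, 1 − 0.61 + 0.34) = min(1, 0.73) = 0.73
(Q ⊗ P) ↔ (R → ~~(P ⊕ ~Q)) = 1 − |0.00 − 0.73| = 1 − 0.73 = 0.27
~P ⊗ ((Q ⊗ P) ↔ (R → ~~(P ⊕ ~Q))) = max(0, 0.95 + 0.27 − 1) = max(0, 0.22) = 0.22
~R ↔ (~P ⊗ ((Q ⊗ P) ↔ (R → ~~(P ⊕ ~Q)))) = 1 − |0.39 − 0.22| = 1 − 0.17 = 0.83
Q ↔ (~R ↔ (~P ⊗ ((Q ⊗ P) ↔ (R → ~~(P ⊕ ~Q))))) = 1 − |0.71 − 0.83| = 1 − 0.12 = 0.88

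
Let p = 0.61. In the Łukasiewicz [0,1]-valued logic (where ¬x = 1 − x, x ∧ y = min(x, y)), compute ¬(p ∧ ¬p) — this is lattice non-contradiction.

0.61

¬p = 1 − 0.61 = 0.39
p ∧ ¬p = min(0.61, 0.39) = 0.39
¬(p ∧ ¬p) = 1 − 0.39 = 0.61
(The value 0.61 < 1 shows this instance is not satisfied; not a Ł∞-tautology — its value is 1 − min(a, 1−a).)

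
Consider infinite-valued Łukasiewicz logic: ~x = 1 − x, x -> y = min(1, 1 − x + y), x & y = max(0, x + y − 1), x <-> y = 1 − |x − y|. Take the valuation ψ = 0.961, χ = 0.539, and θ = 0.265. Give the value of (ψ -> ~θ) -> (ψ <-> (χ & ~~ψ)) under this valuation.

~θ = 1 − 0.265 = 0.735
ψ -> ~θ = min(1, 1 − 0.961 + 0.735) = min(1, 0.774) = 0.774
~ψ = 1 − 0.961 = 0.039
~~ψ = 1 − 0.039 = 0.961
χ & ~~ψ = max(0, 0.539 + 0.961 − 1) = max(0, 0.500) = 0.500
ψ <-> (χ & ~~ψ) = 1 − |0.961 − 0.500| = 1 − 0.461 = 0.539
(ψ -> ~θ) -> (ψ <-> (χ & ~~ψ)) = min(1, 1 − 0.774 + 0.539) = min(1, 0.765) = 0.765

0.765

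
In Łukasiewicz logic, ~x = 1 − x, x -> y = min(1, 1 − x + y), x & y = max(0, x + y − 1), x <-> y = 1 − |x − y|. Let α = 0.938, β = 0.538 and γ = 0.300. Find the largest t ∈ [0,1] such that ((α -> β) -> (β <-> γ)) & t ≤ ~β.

0.462

α -> β = min(1, 1 − 0.938 + 0.538) = min(1, 0.600) = 0.600
β <-> γ = 1 − |0.538 − 0.300| = 1 − 0.238 = 0.762
(α -> β) -> (β <-> γ) = min(1, 1 − 0.600 + 0.762) = min(1, 1.162) = 1.000
So the left factor is (α -> β) -> (β <-> γ) = 1.000.
~β = 1 − 0.538 = 0.462
So the right-hand bound is ~β = 0.462.
The residuum of the Łukasiewicz t-norm gives the supremum: min(1, 1 − 1.000 + 0.462).
1 − 1.000 + 0.462 = 0.462, so t = min(1, 0.462) = 0.462.
Check: 1.000 & 0.462 = max(0, 0.462) = 0.462 ≤ 0.462.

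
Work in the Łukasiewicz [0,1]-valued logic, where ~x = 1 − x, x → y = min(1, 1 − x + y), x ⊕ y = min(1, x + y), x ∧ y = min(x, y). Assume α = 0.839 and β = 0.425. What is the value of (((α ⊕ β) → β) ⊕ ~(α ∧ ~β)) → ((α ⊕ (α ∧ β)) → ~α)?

α ⊕ β = min(1, 0.839 + 0.425) = min(1, 1.264) = 1.000
(α ⊕ β) → β = min(1, 1 − 1.000 + 0.425) = min(1, 0.425) = 0.425
~β = 1 − 0.425 = 0.575
α ∧ ~β = min(0.839, 0.575) = 0.575
~(α ∧ ~β) = 1 − 0.575 = 0.425
((α ⊕ β) → β) ⊕ ~(α ∧ ~β) = min(1, 0.425 + 0.425) = min(1, 0.850) = 0.850
α ∧ β = min(0.839, 0.425) = 0.425
α ⊕ (α ∧ β) = min(1, 0.839 + 0.425) = min(1, 1.264) = 1.000
~α = 1 − 0.839 = 0.161
(α ⊕ (α ∧ β)) → ~α = min(1, 1 − 1.000 + 0.161) = min(1, 0.161) = 0.161
(((α ⊕ β) → β) ⊕ ~(α ∧ ~β)) → ((α ⊕ (α ∧ β)) → ~α) = min(1, 1 − 0.850 + 0.161) = min(1, 0.311) = 0.311

0.311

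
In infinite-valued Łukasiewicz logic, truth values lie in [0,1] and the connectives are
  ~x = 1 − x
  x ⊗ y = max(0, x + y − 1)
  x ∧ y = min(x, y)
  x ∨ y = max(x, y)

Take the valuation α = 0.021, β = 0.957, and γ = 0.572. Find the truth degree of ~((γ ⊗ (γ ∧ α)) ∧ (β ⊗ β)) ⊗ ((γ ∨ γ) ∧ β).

γ ∧ α = min(0.572, 0.021) = 0.021
γ ⊗ (γ ∧ α) = max(0, 0.572 + 0.021 − 1) = max(0, -0.407) = 0.000
β ⊗ β = max(0, 0.957 + 0.957 − 1) = max(0, 0.914) = 0.914
(γ ⊗ (γ ∧ α)) ∧ (β ⊗ β) = min(0.000, 0.914) = 0.000
~((γ ⊗ (γ ∧ α)) ∧ (β ⊗ β)) = 1 − 0.000 = 1.000
γ ∨ γ = max(0.572, 0.572) = 0.572
(γ ∨ γ) ∧ β = min(0.572, 0.957) = 0.572
~((γ ⊗ (γ ∧ α)) ∧ (β ⊗ β)) ⊗ ((γ ∨ γ) ∧ β) = max(0, 1.000 + 0.572 − 1) = max(0, 0.572) = 0.572

0.572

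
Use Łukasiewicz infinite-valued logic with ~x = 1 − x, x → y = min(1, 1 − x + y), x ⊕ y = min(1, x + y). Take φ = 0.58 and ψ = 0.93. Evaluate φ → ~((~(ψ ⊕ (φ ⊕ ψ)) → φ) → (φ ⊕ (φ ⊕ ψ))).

0.42

φ ⊕ ψ = min(1, 0.58 + 0.93) = min(1, 1.51) = 1.00
ψ ⊕ (φ ⊕ ψ) = min(1, 0.93 + 1.00) = min(1, 1.93) = 1.00
~(ψ ⊕ (φ ⊕ ψ)) = 1 − 1.00 = 0.00
~(ψ ⊕ (φ ⊕ ψ)) → φ = min(1, 1 − 0.00 + 0.58) = min(1, 1.58) = 1.00
φ ⊕ (φ ⊕ ψ) = min(1, 0.58 + 1.00) = min(1, 1.58) = 1.00
(~(ψ ⊕ (φ ⊕ ψ)) → φ) → (φ ⊕ (φ ⊕ ψ)) = min(1, 1 − 1.00 + 1.00) = min(1, 1.00) = 1.00
~((~(ψ ⊕ (φ ⊕ ψ)) → φ) → (φ ⊕ (φ ⊕ ψ))) = 1 − 1.00 = 0.00
φ → ~((~(ψ ⊕ (φ ⊕ ψ)) → φ) → (φ ⊕ (φ ⊕ ψ))) = min(1, 1 − 0.58 + 0.00) = min(1, 0.42) = 0.42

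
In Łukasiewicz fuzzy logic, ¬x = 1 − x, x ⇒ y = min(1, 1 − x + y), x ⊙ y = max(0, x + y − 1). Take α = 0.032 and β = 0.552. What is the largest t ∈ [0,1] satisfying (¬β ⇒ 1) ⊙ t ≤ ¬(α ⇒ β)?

0.000

¬β = 1 − 0.552 = 0.448
¬β ⇒ 1 = min(1, 1 − 0.448 + 1.000) = min(1, 1.552) = 1.000
So the left factor is ¬β ⇒ 1 = 1.000.
α ⇒ β = min(1, 1 − 0.032 + 0.552) = min(1, 1.520) = 1.000
¬(α ⇒ β) = 1 − 1.000 = 0.000
So the right-hand bound is ¬(α ⇒ β) = 0.000.
The residuum of the Łukasiewicz t-norm gives the supremum: min(1, 1 − 1.000 + 0.000).
1 − 1.000 + 0.000 = 0.000, so t = min(1, 0.000) = 0.000.
Check: 1.000 ⊙ 0.000 = max(0, 0.000) = 0.000 ≤ 0.000.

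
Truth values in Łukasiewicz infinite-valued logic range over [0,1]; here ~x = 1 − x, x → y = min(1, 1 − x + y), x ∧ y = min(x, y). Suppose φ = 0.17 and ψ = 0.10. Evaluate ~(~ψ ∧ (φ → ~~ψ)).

0.10

~ψ = 1 − 0.10 = 0.90
~~ψ = 1 − 0.90 = 0.10
φ → ~~ψ = min(1, 1 − 0.17 + 0.10) = min(1, 0.93) = 0.93
~ψ ∧ (φ → ~~ψ) = min(0.90, 0.93) = 0.90
~(~ψ ∧ (φ → ~~ψ)) = 1 − 0.90 = 0.10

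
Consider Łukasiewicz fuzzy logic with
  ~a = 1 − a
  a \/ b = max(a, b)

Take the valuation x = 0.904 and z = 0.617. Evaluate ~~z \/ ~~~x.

~z = 1 − 0.617 = 0.383
~~z = 1 − 0.383 = 0.617
~x = 1 − 0.904 = 0.096
~~x = 1 − 0.096 = 0.904
~~~x = 1 − 0.904 = 0.096
~~z \/ ~~~x = max(0.617, 0.096) = 0.617

0.617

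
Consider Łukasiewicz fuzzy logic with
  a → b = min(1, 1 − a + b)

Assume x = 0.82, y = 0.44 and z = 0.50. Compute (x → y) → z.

0.88

x → y = min(1, 1 − 0.82 + 0.44) = min(1, 0.62) = 0.62
(x → y) → z = min(1, 1 − 0.62 + 0.50) = min(1, 0.88) = 0.88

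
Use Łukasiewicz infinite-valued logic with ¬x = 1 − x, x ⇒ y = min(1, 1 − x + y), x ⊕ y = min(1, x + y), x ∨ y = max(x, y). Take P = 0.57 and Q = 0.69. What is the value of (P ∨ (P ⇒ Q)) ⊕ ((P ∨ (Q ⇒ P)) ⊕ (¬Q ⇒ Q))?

1.00

P ⇒ Q = min(1, 1 − 0.57 + 0.69) = min(1, 1.12) = 1.00
P ∨ (P ⇒ Q) = max(0.57, 1.00) = 1.00
Q ⇒ P = min(1, 1 − 0.69 + 0.57) = min(1, 0.88) = 0.88
P ∨ (Q ⇒ P) = max(0.57, 0.88) = 0.88
¬Q = 1 − 0.69 = 0.31
¬Q ⇒ Q = min(1, 1 − 0.31 + 0.69) = min(1, 1.38) = 1.00
(P ∨ (Q ⇒ P)) ⊕ (¬Q ⇒ Q) = min(1, 0.88 + 1.00) = min(1, 1.88) = 1.00
(P ∨ (P ⇒ Q)) ⊕ ((P ∨ (Q ⇒ P)) ⊕ (¬Q ⇒ Q)) = min(1, 1.00 + 1.00) = min(1, 2.00) = 1.00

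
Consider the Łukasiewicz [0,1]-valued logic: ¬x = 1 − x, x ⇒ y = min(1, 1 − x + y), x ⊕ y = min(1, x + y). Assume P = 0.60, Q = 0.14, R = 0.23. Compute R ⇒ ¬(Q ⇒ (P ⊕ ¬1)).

¬1 = 1 − 1.00 = 0.00
P ⊕ ¬1 = min(1, 0.60 + 0.00) = min(1, 0.60) = 0.60
Q ⇒ (P ⊕ ¬1) = min(1, 1 − 0.14 + 0.60) = min(1, 1.46) = 1.00
¬(Q ⇒ (P ⊕ ¬1)) = 1 − 1.00 = 0.00
R ⇒ ¬(Q ⇒ (P ⊕ ¬1)) = min(1, 1 − 0.23 + 0.00) = min(1, 0.77) = 0.77

0.77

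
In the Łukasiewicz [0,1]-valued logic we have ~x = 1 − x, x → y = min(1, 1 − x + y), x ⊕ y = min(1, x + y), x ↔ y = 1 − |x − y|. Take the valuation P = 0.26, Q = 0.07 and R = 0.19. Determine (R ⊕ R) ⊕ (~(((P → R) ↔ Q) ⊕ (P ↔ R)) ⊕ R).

R ⊕ R = min(1, 0.19 + 0.19) = min(1, 0.38) = 0.38
P → R = min(1, 1 − 0.26 + 0.19) = min(1, 0.93) = 0.93
(P → R) ↔ Q = 1 − |0.93 − 0.07| = 1 − 0.86 = 0.14
P ↔ R = 1 − |0.26 − 0.19| = 1 − 0.07 = 0.93
((P → R) ↔ Q) ⊕ (P ↔ R) = min(1, 0.14 + 0.93) = min(1, 1.07) = 1.00
~(((P → R) ↔ Q) ⊕ (P ↔ R)) = 1 − 1.00 = 0.00
~(((P → R) ↔ Q) ⊕ (P ↔ R)) ⊕ R = min(1, 0.00 + 0.19) = min(1, 0.19) = 0.19
(R ⊕ R) ⊕ (~(((P → R) ↔ Q) ⊕ (P ↔ R)) ⊕ R) = min(1, 0.38 + 0.19) = min(1, 0.57) = 0.57

0.57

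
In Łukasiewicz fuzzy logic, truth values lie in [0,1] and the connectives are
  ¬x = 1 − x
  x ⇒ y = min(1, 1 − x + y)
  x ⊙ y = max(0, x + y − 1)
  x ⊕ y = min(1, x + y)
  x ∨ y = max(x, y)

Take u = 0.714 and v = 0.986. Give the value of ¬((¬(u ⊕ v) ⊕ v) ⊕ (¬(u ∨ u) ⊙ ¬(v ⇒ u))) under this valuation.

u ⊕ v = min(1, 0.714 + 0.986) = min(1, 1.700) = 1.000
¬(u ⊕ v) = 1 − 1.000 = 0.000
¬(u ⊕ v) ⊕ v = min(1, 0.000 + 0.986) = min(1, 0.986) = 0.986
u ∨ u = max(0.714, 0.714) = 0.714
¬(u ∨ u) = 1 − 0.714 = 0.286
v ⇒ u = min(1, 1 − 0.986 + 0.714) = min(1, 0.728) = 0.728
¬(v ⇒ u) = 1 − 0.728 = 0.272
¬(u ∨ u) ⊙ ¬(v ⇒ u) = max(0, 0.286 + 0.272 − 1) = max(0, -0.442) = 0.000
(¬(u ⊕ v) ⊕ v) ⊕ (¬(u ∨ u) ⊙ ¬(v ⇒ u)) = min(1, 0.986 + 0.000) = min(1, 0.986) = 0.986
¬((¬(u ⊕ v) ⊕ v) ⊕ (¬(u ∨ u) ⊙ ¬(v ⇒ u))) = 1 − 0.986 = 0.014

0.014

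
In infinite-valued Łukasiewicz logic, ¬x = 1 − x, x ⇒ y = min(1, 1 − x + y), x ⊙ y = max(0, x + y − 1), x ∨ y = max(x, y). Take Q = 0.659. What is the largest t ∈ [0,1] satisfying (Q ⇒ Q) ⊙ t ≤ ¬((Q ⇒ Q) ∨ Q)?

0.000

Q ⇒ Q = min(1, 1 − 0.659 + 0.659) = min(1, 1.000) = 1.000
So the left factor is Q ⇒ Q = 1.000.
(Q ⇒ Q) ∨ Q = max(1.000, 0.659) = 1.000
¬((Q ⇒ Q) ∨ Q) = 1 − 1.000 = 0.000
So the right-hand bound is ¬((Q ⇒ Q) ∨ Q) = 0.000.
The residuum of the Łukasiewicz t-norm gives the supremum: min(1, 1 − 1.000 + 0.000).
1 − 1.000 + 0.000 = 0.000, so t = min(1, 0.000) = 0.000.
Check: 1.000 ⊙ 0.000 = max(0, 0.000) = 0.000 ≤ 0.000.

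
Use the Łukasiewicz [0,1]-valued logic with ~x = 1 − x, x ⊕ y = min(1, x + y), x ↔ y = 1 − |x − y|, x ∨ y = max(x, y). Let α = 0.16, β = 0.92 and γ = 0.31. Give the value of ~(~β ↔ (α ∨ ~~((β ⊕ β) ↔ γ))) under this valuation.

0.23

~β = 1 − 0.92 = 0.08
β ⊕ β = min(1, 0.92 + 0.92) = min(1, 1.84) = 1.00
(β ⊕ β) ↔ γ = 1 − |1.00 − 0.31| = 1 − 0.69 = 0.31
~((β ⊕ β) ↔ γ) = 1 − 0.31 = 0.69
~~((β ⊕ β) ↔ γ) = 1 − 0.69 = 0.31
α ∨ ~~((β ⊕ β) ↔ γ) = max(0.16, 0.31) = 0.31
~β ↔ (α ∨ ~~((β ⊕ β) ↔ γ)) = 1 − |0.08 − 0.31| = 1 − 0.23 = 0.77
~(~β ↔ (α ∨ ~~((β ⊕ β) ↔ γ))) = 1 − 0.77 = 0.23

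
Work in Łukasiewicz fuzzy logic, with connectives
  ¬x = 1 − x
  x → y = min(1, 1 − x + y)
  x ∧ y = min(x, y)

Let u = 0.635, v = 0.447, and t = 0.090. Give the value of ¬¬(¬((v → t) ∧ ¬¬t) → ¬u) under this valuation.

0.455

v → t = min(1, 1 − 0.447 + 0.090) = min(1, 0.643) = 0.643
¬t = 1 − 0.090 = 0.910
¬¬t = 1 − 0.910 = 0.090
(v → t) ∧ ¬¬t = min(0.643, 0.090) = 0.090
¬((v → t) ∧ ¬¬t) = 1 − 0.090 = 0.910
¬u = 1 − 0.635 = 0.365
¬((v → t) ∧ ¬¬t) → ¬u = min(1, 1 − 0.910 + 0.365) = min(1, 0.455) = 0.455
¬(¬((v → t) ∧ ¬¬t) → ¬u) = 1 − 0.455 = 0.545
¬¬(¬((v → t) ∧ ¬¬t) → ¬u) = 1 − 0.545 = 0.455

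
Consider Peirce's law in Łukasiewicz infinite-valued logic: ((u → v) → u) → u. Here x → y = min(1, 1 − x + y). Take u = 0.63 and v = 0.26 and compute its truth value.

0.63

u → v = min(1, 1 − 0.63 + 0.26) = min(1, 0.63) = 0.63
(u → v) → u = min(1, 1 − 0.63 + 0.63) = min(1, 1.00) = 1.00
((u → v) → u) → u = min(1, 1 − 1.00 + 0.63) = min(1, 0.63) = 0.63
(The value 0.63 < 1 shows this instance is not satisfied; not a Ł∞-tautology in general.)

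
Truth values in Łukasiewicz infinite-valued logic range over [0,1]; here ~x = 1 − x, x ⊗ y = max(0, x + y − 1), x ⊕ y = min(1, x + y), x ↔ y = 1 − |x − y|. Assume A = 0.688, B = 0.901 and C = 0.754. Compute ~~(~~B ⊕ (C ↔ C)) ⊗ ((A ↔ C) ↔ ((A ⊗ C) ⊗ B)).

~B = 1 − 0.901 = 0.099
~~B = 1 − 0.099 = 0.901
C ↔ C = 1 − |0.754 − 0.754| = 1 − 0.000 = 1.000
~~B ⊕ (C ↔ C) = min(1, 0.901 + 1.000) = min(1, 1.901) = 1.000
~(~~B ⊕ (C ↔ C)) = 1 − 1.000 = 0.000
~~(~~B ⊕ (C ↔ C)) = 1 − 0.000 = 1.000
A ↔ C = 1 − |0.688 − 0.754| = 1 − 0.066 = 0.934
A ⊗ C = max(0, 0.688 + 0.754 − 1) = max(0, 0.442) = 0.442
(A ⊗ C) ⊗ B = max(0, 0.442 + 0.901 − 1) = max(0, 0.343) = 0.343
(A ↔ C) ↔ ((A ⊗ C) ⊗ B) = 1 − |0.934 − 0.343| = 1 − 0.591 = 0.409
~~(~~B ⊕ (C ↔ C)) ⊗ ((A ↔ C) ↔ ((A ⊗ C) ⊗ B)) = max(0, 1.000 + 0.409 − 1) = max(0, 0.409) = 0.409

0.409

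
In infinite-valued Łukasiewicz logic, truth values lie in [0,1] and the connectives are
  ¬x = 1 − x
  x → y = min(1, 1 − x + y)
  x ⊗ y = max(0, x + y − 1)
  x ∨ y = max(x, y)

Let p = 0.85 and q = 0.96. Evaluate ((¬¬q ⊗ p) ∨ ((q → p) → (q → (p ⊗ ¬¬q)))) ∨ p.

¬q = 1 − 0.96 = 0.04
¬¬q = 1 − 0.04 = 0.96
¬¬q ⊗ p = max(0, 0.96 + 0.85 − 1) = max(0, 0.81) = 0.81
q → p = min(1, 1 − 0.96 + 0.85) = min(1, 0.89) = 0.89
p ⊗ ¬¬q = max(0, 0.85 + 0.96 − 1) = max(0, 0.81) = 0.81
q → (p ⊗ ¬¬q) = min(1, 1 − 0.96 + 0.81) = min(1, 0.85) = 0.85
(q → p) → (q → (p ⊗ ¬¬q)) = min(1, 1 − 0.89 + 0.85) = min(1, 0.96) = 0.96
(¬¬q ⊗ p) ∨ ((q → p) → (q → (p ⊗ ¬¬q))) = max(0.81, 0.96) = 0.96
((¬¬q ⊗ p) ∨ ((q → p) → (q → (p ⊗ ¬¬q)))) ∨ p = max(0.96, 0.85) = 0.96

0.96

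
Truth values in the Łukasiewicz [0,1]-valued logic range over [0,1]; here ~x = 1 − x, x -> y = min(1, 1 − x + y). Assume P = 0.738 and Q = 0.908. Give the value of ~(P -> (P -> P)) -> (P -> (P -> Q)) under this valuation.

1.000

P -> P = min(1, 1 − 0.738 + 0.738) = min(1, 1.000) = 1.000
P -> (P -> P) = min(1, 1 − 0.738 + 1.000) = min(1, 1.262) = 1.000
~(P -> (P -> P)) = 1 − 1.000 = 0.000
P -> Q = min(1, 1 − 0.738 + 0.908) = min(1, 1.170) = 1.000
P -> (P -> Q) = min(1, 1 − 0.738 + 1.000) = min(1, 1.262) = 1.000
~(P -> (P -> P)) -> (P -> (P -> Q)) = min(1, 1 − 0.000 + 1.000) = min(1, 2.000) = 1.000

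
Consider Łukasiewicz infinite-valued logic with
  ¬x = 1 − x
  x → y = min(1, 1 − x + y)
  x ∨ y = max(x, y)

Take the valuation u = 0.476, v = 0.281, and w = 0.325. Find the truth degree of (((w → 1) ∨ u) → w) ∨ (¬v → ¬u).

w → 1 = min(1, 1 − 0.325 + 1.000) = min(1, 1.675) = 1.000
(w → 1) ∨ u = max(1.000, 0.476) = 1.000
((w → 1) ∨ u) → w = min(1, 1 − 1.000 + 0.325) = min(1, 0.325) = 0.325
¬v = 1 − 0.281 = 0.719
¬u = 1 − 0.476 = 0.524
¬v → ¬u = min(1, 1 − 0.719 + 0.524) = min(1, 0.805) = 0.805
(((w → 1) ∨ u) → w) ∨ (¬v → ¬u) = max(0.325, 0.805) = 0.805

0.805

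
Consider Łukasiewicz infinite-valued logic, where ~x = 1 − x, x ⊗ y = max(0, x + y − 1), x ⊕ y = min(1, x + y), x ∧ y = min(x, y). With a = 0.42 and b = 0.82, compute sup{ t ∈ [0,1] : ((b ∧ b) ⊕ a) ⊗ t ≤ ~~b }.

0.82

b ∧ b = min(0.82, 0.82) = 0.82
(b ∧ b) ⊕ a = min(1, 0.82 + 0.42) = min(1, 1.24) = 1.00
So the left factor is (b ∧ b) ⊕ a = 1.00.
~b = 1 − 0.82 = 0.18
~~b = 1 − 0.18 = 0.82
So the right-hand bound is ~~b = 0.82.
The residuum of the Łukasiewicz t-norm gives the supremum: min(1, 1 − 1.00 + 0.82).
1 − 1.00 + 0.82 = 0.82, so t = min(1, 0.82) = 0.82.
Check: 1.00 ⊗ 0.82 = max(0, 0.82) = 0.82 ≤ 0.82.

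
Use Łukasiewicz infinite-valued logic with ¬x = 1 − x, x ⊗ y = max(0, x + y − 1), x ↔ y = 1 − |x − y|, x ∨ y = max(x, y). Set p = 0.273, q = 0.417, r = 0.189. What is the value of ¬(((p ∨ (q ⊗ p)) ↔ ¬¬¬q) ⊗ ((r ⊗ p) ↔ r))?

q ⊗ p = max(0, 0.417 + 0.273 − 1) = max(0, -0.310) = 0.000
p ∨ (q ⊗ p) = max(0.273, 0.000) = 0.273
¬q = 1 − 0.417 = 0.583
¬¬q = 1 − 0.583 = 0.417
¬¬¬q = 1 − 0.417 = 0.583
(p ∨ (q ⊗ p)) ↔ ¬¬¬q = 1 − |0.273 − 0.583| = 1 − 0.310 = 0.690
r ⊗ p = max(0, 0.189 + 0.273 − 1) = max(0, -0.538) = 0.000
(r ⊗ p) ↔ r = 1 − |0.000 − 0.189| = 1 − 0.189 = 0.811
((p ∨ (q ⊗ p)) ↔ ¬¬¬q) ⊗ ((r ⊗ p) ↔ r) = max(0, 0.690 + 0.811 − 1) = max(0, 0.501) = 0.501
¬(((p ∨ (q ⊗ p)) ↔ ¬¬¬q) ⊗ ((r ⊗ p) ↔ r)) = 1 − 0.501 = 0.499

0.499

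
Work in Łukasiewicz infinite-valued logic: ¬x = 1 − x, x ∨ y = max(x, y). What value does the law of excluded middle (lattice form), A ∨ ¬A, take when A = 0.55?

¬A = 1 − 0.55 = 0.45
A ∨ ¬A = max(0.55, 0.45) = 0.55
(The value 0.55 < 1 shows this instance is not satisfied; not a Ł∞-tautology — its value is max(a, 1−a).)

0.55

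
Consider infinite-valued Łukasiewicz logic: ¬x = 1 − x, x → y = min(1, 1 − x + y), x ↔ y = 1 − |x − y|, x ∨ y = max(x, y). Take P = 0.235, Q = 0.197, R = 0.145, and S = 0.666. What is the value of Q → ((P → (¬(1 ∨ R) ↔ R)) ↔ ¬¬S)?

1.000

1 ∨ R = max(1.000, 0.145) = 1.000
¬(1 ∨ R) = 1 − 1.000 = 0.000
¬(1 ∨ R) ↔ R = 1 − |0.000 − 0.145| = 1 − 0.145 = 0.855
P → (¬(1 ∨ R) ↔ R) = min(1, 1 − 0.235 + 0.855) = min(1, 1.620) = 1.000
¬S = 1 − 0.666 = 0.334
¬¬S = 1 − 0.334 = 0.666
(P → (¬(1 ∨ R) ↔ R)) ↔ ¬¬S = 1 − |1.000 − 0.666| = 1 − 0.334 = 0.666
Q → ((P → (¬(1 ∨ R) ↔ R)) ↔ ¬¬S) = min(1, 1 − 0.197 + 0.666) = min(1, 1.469) = 1.000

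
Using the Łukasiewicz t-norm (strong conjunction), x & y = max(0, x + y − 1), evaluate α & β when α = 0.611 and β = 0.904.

0.515

α & β = max(0, 0.611 + 0.904 − 1) = max(0, 0.515) = 0.515
For comparison, the Gödel (minimum) t-norm min(x, y) would give 0.611.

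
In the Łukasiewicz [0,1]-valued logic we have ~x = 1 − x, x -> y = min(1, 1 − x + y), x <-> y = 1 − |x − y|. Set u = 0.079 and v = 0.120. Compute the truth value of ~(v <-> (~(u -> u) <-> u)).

0.801

u -> u = min(1, 1 − 0.079 + 0.079) = min(1, 1.000) = 1.000
~(u -> u) = 1 − 1.000 = 0.000
~(u -> u) <-> u = 1 − |0.000 − 0.079| = 1 − 0.079 = 0.921
v <-> (~(u -> u) <-> u) = 1 − |0.120 − 0.921| = 1 − 0.801 = 0.199
~(v <-> (~(u -> u) <-> u)) = 1 − 0.199 = 0.801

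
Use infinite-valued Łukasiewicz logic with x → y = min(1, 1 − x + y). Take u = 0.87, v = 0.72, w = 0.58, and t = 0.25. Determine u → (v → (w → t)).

1.00

w → t = min(1, 1 − 0.58 + 0.25) = min(1, 0.67) = 0.67
v → (w → t) = min(1, 1 − 0.72 + 0.67) = min(1, 0.95) = 0.95
u → (v → (w → t)) = min(1, 1 − 0.87 + 0.95) = min(1, 1.08) = 1.00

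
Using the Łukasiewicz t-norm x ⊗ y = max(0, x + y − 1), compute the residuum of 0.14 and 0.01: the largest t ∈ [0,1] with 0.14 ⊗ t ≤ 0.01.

The residuum of the Łukasiewicz t-norm gives the supremum: min(1, 1 − 0.14 + 0.01).
1 − 0.14 + 0.01 = 0.87, so t = min(1, 0.87) = 0.87.
Check: 0.14 ⊗ 0.87 = max(0, 0.01) = 0.01 ≤ 0.01.

0.87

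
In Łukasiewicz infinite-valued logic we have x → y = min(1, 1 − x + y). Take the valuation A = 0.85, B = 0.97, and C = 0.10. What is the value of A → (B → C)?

0.28

B → C = min(1, 1 − 0.97 + 0.10) = min(1, 0.13) = 0.13
A → (B → C) = min(1, 1 − 0.85 + 0.13) = min(1, 0.28) = 0.28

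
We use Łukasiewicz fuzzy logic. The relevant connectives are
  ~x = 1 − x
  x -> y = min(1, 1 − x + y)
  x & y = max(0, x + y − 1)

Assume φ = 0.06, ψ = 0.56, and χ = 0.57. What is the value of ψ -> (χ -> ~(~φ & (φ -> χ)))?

~φ = 1 − 0.06 = 0.94
φ -> χ = min(1, 1 − 0.06 + 0.57) = min(1, 1.51) = 1.00
~φ & (φ -> χ) = max(0, 0.94 + 1.00 − 1) = max(0, 0.94) = 0.94
~(~φ & (φ -> χ)) = 1 − 0.94 = 0.06
χ -> ~(~φ & (φ -> χ)) = min(1, 1 − 0.57 + 0.06) = min(1, 0.49) = 0.49
ψ -> (χ -> ~(~φ & (φ -> χ))) = min(1, 1 − 0.56 + 0.49) = min(1, 0.93) = 0.93

0.93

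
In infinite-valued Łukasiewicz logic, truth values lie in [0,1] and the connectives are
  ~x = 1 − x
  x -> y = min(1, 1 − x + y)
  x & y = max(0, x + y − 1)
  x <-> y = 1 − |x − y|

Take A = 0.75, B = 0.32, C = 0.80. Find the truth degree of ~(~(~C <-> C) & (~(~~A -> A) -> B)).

0.40

~C = 1 − 0.80 = 0.20
~C <-> C = 1 − |0.20 − 0.80| = 1 − 0.60 = 0.40
~(~C <-> C) = 1 − 0.40 = 0.60
~A = 1 − 0.75 = 0.25
~~A = 1 − 0.25 = 0.75
~~A -> A = min(1, 1 − 0.75 + 0.75) = min(1, 1.00) = 1.00
~(~~A -> A) = 1 − 1.00 = 0.00
~(~~A -> A) -> B = min(1, 1 − 0.00 + 0.32) = min(1, 1.32) = 1.00
~(~C <-> C) & (~(~~A -> A) -> B) = max(0, 0.60 + 1.00 − 1) = max(0, 0.60) = 0.60
~(~(~C <-> C) & (~(~~A -> A) -> B)) = 1 − 0.60 = 0.40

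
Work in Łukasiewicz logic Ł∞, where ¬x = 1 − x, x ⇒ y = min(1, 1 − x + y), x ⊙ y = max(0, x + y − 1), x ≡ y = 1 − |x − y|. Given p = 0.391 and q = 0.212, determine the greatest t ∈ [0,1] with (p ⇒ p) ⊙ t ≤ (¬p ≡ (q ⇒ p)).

p ⇒ p = min(1, 1 − 0.391 + 0.391) = min(1, 1.000) = 1.000
So the left factor is p ⇒ p = 1.000.
¬p = 1 − 0.391 = 0.609
q ⇒ p = min(1, 1 − 0.212 + 0.391) = min(1, 1.179) = 1.000
¬p ≡ (q ⇒ p) = 1 − |0.609 − 1.000| = 1 − 0.391 = 0.609
So the right-hand bound is ¬p ≡ (q ⇒ p) = 0.609.
The residuum of the Łukasiewicz t-norm gives the supremum: min(1, 1 − 1.000 + 0.609).
1 − 1.000 + 0.609 = 0.609, so t = min(1, 0.609) = 0.609.
Check: 1.000 ⊙ 0.609 = max(0, 0.609) = 0.609 ≤ 0.609.

0.609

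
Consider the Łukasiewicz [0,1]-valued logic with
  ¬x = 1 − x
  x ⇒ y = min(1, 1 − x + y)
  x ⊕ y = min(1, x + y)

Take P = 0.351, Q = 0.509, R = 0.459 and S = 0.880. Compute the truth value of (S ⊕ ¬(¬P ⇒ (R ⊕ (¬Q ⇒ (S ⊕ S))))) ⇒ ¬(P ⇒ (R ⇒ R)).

¬P = 1 − 0.351 = 0.649
¬Q = 1 − 0.509 = 0.491
S ⊕ S = min(1, 0.880 + 0.880) = min(1, 1.760) = 1.000
¬Q ⇒ (S ⊕ S) = min(1, 1 − 0.491 + 1.000) = min(1, 1.509) = 1.000
R ⊕ (¬Q ⇒ (S ⊕ S)) = min(1, 0.459 + 1.000) = min(1, 1.459) = 1.000
¬P ⇒ (R ⊕ (¬Q ⇒ (S ⊕ S))) = min(1, 1 − 0.649 + 1.000) = min(1, 1.351) = 1.000
¬(¬P ⇒ (R ⊕ (¬Q ⇒ (S ⊕ S)))) = 1 − 1.000 = 0.000
S ⊕ ¬(¬P ⇒ (R ⊕ (¬Q ⇒ (S ⊕ S)))) = min(1, 0.880 + 0.000) = min(1, 0.880) = 0.880
R ⇒ R = min(1, 1 − 0.459 + 0.459) = min(1, 1.000) = 1.000
P ⇒ (R ⇒ R) = min(1, 1 − 0.351 + 1.000) = min(1, 1.649) = 1.000
¬(P ⇒ (R ⇒ R)) = 1 − 1.000 = 0.000
(S ⊕ ¬(¬P ⇒ (R ⊕ (¬Q ⇒ (S ⊕ S))))) ⇒ ¬(P ⇒ (R ⇒ R)) = min(1, 1 − 0.880 + 0.000) = min(1, 0.120) = 0.120

0.120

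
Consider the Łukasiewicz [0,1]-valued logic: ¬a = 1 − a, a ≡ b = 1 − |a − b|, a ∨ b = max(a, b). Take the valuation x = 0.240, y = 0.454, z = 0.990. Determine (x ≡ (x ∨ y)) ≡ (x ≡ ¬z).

x ∨ y = max(0.240, 0.454) = 0.454
x ≡ (x ∨ y) = 1 − |0.240 − 0.454| = 1 − 0.214 = 0.786
¬z = 1 − 0.990 = 0.010
x ≡ ¬z = 1 − |0.240 − 0.010| = 1 − 0.230 = 0.770
(x ≡ (x ∨ y)) ≡ (x ≡ ¬z) = 1 − |0.786 − 0.770| = 1 − 0.016 = 0.984

0.984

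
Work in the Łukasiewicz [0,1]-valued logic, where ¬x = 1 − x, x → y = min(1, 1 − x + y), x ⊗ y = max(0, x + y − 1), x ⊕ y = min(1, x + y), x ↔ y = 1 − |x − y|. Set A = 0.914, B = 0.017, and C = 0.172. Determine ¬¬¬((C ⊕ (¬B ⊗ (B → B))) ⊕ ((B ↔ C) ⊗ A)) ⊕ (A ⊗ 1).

¬B = 1 − 0.017 = 0.983
B → B = min(1, 1 − 0.017 + 0.017) = min(1, 1.000) = 1.000
¬B ⊗ (B → B) = max(0, 0.983 + 1.000 − 1) = max(0, 0.983) = 0.983
C ⊕ (¬B ⊗ (B → B)) = min(1, 0.172 + 0.983) = min(1, 1.155) = 1.000
B ↔ C = 1 − |0.017 − 0.172| = 1 − 0.155 = 0.845
(B ↔ C) ⊗ A = max(0, 0.845 + 0.914 − 1) = max(0, 0.759) = 0.759
(C ⊕ (¬B ⊗ (B → B))) ⊕ ((B ↔ C) ⊗ A) = min(1, 1.000 + 0.759) = min(1, 1.759) = 1.000
¬((C ⊕ (¬B ⊗ (B → B))) ⊕ ((B ↔ C) ⊗ A)) = 1 − 1.000 = 0.000
¬¬((C ⊕ (¬B ⊗ (B → B))) ⊕ ((B ↔ C) ⊗ A)) = 1 − 0.000 = 1.000
¬¬¬((C ⊕ (¬B ⊗ (B → B))) ⊕ ((B ↔ C) ⊗ A)) = 1 − 1.000 = 0.000
A ⊗ 1 = max(0, 0.914 + 1.000 − 1) = max(0, 0.914) = 0.914
¬¬¬((C ⊕ (¬B ⊗ (B → B))) ⊕ ((B ↔ C) ⊗ A)) ⊕ (A ⊗ 1) = min(1, 0.000 + 0.914) = min(1, 0.914) = 0.914

0.914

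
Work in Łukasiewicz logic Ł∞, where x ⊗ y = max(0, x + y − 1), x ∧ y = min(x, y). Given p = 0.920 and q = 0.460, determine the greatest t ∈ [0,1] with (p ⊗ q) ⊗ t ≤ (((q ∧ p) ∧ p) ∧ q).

p ⊗ q = max(0, 0.920 + 0.460 − 1) = max(0, 0.380) = 0.380
So the left factor is p ⊗ q = 0.380.
q ∧ p = min(0.460, 0.920) = 0.460
(q ∧ p) ∧ p = min(0.460, 0.920) = 0.460
((q ∧ p) ∧ p) ∧ q = min(0.460, 0.460) = 0.460
So the right-hand bound is ((q ∧ p) ∧ p) ∧ q = 0.460.
The residuum of the Łukasiewicz t-norm gives the supremum: min(1, 1 − 0.380 + 0.460).
1 − 0.380 + 0.460 = 1.080, so t = min(1, 1.080) = 1.000.
Check: 0.380 ⊗ 1.000 = max(0, 0.380) = 0.380 ≤ 0.460.

1.000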